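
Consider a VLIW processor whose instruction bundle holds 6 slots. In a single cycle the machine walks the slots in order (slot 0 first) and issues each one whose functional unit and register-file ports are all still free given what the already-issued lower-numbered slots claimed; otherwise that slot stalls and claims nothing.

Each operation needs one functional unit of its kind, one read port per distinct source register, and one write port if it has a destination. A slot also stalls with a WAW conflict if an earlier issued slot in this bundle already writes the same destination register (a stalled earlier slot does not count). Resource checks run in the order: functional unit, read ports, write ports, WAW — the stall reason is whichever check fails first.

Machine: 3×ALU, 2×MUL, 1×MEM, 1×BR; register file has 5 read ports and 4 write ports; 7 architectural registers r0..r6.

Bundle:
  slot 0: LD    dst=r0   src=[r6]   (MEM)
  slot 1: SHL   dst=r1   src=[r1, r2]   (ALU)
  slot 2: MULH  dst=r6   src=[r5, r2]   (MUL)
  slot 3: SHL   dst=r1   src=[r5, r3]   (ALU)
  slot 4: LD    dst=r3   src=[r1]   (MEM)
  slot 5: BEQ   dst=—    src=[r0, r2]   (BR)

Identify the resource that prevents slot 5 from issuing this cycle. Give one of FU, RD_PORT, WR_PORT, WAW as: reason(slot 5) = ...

#0 MEM src=r6 dispatched  <A:3 Mu:2 Ld:0 B:1 rd:4 wr:3>
#1 ALU src=r1,r2 dispatched  <A:2 Mu:2 Ld:0 B:1 rd:2 wr:2>
#2 MUL src=r5,r2 dispatched  <A:2 Mu:1 Ld:0 B:1 rd:0 wr:1>
#3 ALU src=r5,r3 held:RD_PORT  <A:2 Mu:1 Ld:0 B:1 rd:0 wr:1>
#4 MEM src=r1 held:FU  <A:2 Mu:1 Ld:0 B:1 rd:0 wr:1>
#5 BR src=r0,r2 held:RD_PORT  <A:2 Mu:1 Ld:0 B:1 rd:0 wr:1>

reason(slot 5) = RD_PORT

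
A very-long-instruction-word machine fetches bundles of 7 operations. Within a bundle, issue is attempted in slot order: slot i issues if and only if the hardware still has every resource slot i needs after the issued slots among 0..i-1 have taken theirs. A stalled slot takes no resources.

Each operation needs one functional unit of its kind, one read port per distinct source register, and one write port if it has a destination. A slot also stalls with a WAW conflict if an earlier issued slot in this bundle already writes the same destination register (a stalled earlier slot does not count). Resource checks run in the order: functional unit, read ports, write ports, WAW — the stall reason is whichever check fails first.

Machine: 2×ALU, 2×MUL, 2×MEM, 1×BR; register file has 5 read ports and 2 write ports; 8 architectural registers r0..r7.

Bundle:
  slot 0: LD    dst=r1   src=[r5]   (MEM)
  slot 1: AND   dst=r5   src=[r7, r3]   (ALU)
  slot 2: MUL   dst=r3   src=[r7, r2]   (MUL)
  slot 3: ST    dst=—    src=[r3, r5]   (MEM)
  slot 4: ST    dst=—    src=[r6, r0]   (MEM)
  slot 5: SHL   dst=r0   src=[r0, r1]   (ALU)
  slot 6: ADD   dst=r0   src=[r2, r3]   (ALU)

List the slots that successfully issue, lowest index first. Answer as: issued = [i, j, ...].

issued = [0, 1, 3]

[0] MEM needs rd=1 wr=1: ok; after: ALU=2 MUL=2 MEM=1 BR=1, R=4, W=1
[1] ALU needs rd=2 wr=1: ok; after: ALU=1 MUL=2 MEM=1 BR=1, R=2, W=0
[2] MUL needs rd=2 wr=1: WR_PORT; after: ALU=1 MUL=2 MEM=1 BR=1, R=2, W=0
[3] MEM needs rd=2 wr=0: ok; after: ALU=1 MUL=2 MEM=0 BR=1, R=0, W=0
[4] MEM needs rd=2 wr=0: FU; after: ALU=1 MUL=2 MEM=0 BR=1, R=0, W=0
[5] ALU needs rd=2 wr=1: RD_PORT; after: ALU=1 MUL=2 MEM=0 BR=1, R=0, W=0
[6] ALU needs rd=2 wr=1: RD_PORT; after: ALU=1 MUL=2 MEM=0 BR=1, R=0, W=0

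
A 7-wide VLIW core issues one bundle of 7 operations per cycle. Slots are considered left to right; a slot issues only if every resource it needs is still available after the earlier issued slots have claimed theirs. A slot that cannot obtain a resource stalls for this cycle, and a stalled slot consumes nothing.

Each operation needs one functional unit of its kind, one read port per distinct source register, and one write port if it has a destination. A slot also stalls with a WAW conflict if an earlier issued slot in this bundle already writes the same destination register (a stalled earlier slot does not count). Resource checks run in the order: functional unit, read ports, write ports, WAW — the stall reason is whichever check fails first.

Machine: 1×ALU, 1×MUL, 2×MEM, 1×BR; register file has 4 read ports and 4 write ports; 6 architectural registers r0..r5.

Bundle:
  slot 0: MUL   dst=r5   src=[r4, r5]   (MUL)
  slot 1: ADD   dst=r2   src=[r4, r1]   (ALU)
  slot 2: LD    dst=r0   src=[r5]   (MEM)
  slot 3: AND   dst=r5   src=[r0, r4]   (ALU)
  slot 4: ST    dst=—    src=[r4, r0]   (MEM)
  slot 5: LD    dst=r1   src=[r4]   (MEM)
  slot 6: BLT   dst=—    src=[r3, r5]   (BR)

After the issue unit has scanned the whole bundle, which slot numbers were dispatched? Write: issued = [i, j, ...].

issued = [0, 1]

slot 0 (MUL): ISSUE — free A1,Mu0,Ld2,B1 rp2 wp3
slot 1 (ALU): ISSUE — free A0,Mu0,Ld2,B1 rp0 wp2
slot 2 (MEM): stall RD_PORT — free A0,Mu0,Ld2,B1 rp0 wp2
slot 3 (ALU): stall FU — free A0,Mu0,Ld2,B1 rp0 wp2
slot 4 (MEM): stall RD_PORT — free A0,Mu0,Ld2,B1 rp0 wp2
slot 5 (MEM): stall RD_PORT — free A0,Mu0,Ld2,B1 rp0 wp2
slot 6 (BR): stall RD_PORT — free A0,Mu0,Ld2,B1 rp0 wp2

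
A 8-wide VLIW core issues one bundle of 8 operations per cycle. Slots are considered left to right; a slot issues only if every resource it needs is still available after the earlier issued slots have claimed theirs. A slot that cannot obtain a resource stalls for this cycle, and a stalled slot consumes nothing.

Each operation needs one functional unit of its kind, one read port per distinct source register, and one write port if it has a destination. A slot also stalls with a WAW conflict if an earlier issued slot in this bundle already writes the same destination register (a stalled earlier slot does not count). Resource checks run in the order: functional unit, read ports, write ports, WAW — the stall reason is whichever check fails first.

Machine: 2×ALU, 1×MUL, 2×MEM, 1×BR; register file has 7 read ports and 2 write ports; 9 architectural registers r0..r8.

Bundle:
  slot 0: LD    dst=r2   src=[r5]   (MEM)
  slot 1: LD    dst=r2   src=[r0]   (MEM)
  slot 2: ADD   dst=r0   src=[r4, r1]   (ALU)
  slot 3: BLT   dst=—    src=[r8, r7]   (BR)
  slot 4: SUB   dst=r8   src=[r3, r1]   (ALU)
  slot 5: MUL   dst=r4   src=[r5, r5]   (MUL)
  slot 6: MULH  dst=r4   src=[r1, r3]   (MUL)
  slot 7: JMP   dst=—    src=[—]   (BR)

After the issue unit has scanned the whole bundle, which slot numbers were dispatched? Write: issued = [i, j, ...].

slot 0 (MEM): ISSUE — free A2,Mu1,Ld1,B1 rp6 wp1
slot 1 (MEM): stall WAW — free A2,Mu1,Ld1,B1 rp6 wp1
slot 2 (ALU): ISSUE — free A1,Mu1,Ld1,B1 rp4 wp0
slot 3 (BR): ISSUE — free A1,Mu1,Ld1,B0 rp2 wp0
slot 4 (ALU): stall WR_PORT — free A1,Mu1,Ld1,B0 rp2 wp0
slot 5 (MUL): stall WR_PORT — free A1,Mu1,Ld1,B0 rp2 wp0
slot 6 (MUL): stall WR_PORT — free A1,Mu1,Ld1,B0 rp2 wp0
slot 7 (BR): stall FU — free A1,Mu1,Ld1,B0 rp2 wp0

issued = [0, 2, 3]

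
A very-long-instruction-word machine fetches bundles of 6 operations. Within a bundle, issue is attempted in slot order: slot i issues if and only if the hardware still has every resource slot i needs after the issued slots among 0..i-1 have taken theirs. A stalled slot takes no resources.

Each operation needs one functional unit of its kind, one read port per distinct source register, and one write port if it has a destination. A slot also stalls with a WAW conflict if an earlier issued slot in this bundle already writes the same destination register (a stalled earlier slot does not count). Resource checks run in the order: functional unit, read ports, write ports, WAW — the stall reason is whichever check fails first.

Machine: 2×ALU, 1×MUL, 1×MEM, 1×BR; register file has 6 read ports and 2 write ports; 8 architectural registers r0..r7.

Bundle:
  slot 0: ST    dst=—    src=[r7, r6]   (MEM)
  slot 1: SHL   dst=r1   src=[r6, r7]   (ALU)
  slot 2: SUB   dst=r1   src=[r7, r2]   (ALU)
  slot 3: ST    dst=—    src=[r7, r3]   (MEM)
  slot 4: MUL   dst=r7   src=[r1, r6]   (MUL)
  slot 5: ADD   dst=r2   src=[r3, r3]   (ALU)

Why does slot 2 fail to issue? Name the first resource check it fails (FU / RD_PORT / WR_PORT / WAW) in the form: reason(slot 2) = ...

slot 0 (MEM): ISSUE — free A2,Mu1,Ld0,B1 rp4 wp2
slot 1 (ALU): ISSUE — free A1,Mu1,Ld0,B1 rp2 wp1
slot 2 (ALU): stall WAW — free A1,Mu1,Ld0,B1 rp2 wp1
slot 3 (MEM): stall FU — free A1,Mu1,Ld0,B1 rp2 wp1
slot 4 (MUL): ISSUE — free A1,Mu0,Ld0,B1 rp0 wp0
slot 5 (ALU): stall RD_PORT — free A1,Mu0,Ld0,B1 rp0 wp0

reason(slot 2) = WAW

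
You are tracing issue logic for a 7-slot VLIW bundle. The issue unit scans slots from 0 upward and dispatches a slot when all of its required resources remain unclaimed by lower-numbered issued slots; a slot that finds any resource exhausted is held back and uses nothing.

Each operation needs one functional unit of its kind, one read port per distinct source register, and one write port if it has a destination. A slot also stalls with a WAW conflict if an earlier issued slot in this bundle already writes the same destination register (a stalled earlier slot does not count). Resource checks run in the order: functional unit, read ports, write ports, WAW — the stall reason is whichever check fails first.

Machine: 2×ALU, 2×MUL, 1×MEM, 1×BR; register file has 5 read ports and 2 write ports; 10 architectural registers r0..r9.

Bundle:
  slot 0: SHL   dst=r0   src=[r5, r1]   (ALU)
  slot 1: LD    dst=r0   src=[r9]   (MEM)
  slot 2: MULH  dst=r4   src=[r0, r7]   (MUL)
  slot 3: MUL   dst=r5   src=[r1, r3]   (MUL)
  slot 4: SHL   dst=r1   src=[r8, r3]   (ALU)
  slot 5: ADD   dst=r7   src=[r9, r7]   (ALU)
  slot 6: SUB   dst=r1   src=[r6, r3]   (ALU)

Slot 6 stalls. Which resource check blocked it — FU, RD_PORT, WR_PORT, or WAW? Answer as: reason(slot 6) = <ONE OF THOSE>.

reason(slot 6) = RD_PORT

(0) want 1×ALU +2rd +1wr — yes → AL1|MU2|ME1|BR1|rd3|wr1
(1) want 1×MEM +1rd +1wr — WAW → AL1|MU2|ME1|BR1|rd3|wr1
(2) want 1×MUL +2rd +1wr — yes → AL1|MU1|ME1|BR1|rd1|wr0
(3) want 1×MUL +2rd +1wr — RD_PORT → AL1|MU1|ME1|BR1|rd1|wr0
(4) want 1×ALU +2rd +1wr — RD_PORT → AL1|MU1|ME1|BR1|rd1|wr0
(5) want 1×ALU +2rd +1wr — RD_PORT → AL1|MU1|ME1|BR1|rd1|wr0
(6) want 1×ALU +2rd +1wr — RD_PORT → AL1|MU1|ME1|BR1|rd1|wr0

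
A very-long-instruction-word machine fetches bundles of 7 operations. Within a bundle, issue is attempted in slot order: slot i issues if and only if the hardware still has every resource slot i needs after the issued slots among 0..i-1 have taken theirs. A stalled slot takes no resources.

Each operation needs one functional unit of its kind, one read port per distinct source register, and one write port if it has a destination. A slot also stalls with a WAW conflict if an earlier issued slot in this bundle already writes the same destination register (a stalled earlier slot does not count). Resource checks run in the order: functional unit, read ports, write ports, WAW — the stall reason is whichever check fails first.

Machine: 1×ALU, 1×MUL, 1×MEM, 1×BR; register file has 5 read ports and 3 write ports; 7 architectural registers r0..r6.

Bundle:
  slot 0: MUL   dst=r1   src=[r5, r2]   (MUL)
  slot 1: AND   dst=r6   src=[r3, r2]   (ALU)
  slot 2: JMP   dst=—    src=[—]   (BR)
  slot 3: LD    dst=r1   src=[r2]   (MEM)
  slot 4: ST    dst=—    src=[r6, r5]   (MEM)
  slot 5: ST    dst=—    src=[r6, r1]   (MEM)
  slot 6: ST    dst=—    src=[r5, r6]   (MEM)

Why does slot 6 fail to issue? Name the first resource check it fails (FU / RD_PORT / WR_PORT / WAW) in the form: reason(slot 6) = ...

reason(slot 6) = RD_PORT

slot 0 (MUL): ISSUE — free A1,Mu0,Ld1,B1 rp3 wp2
slot 1 (ALU): ISSUE — free A0,Mu0,Ld1,B1 rp1 wp1
slot 2 (BR): ISSUE — free A0,Mu0,Ld1,B0 rp1 wp1
slot 3 (MEM): stall WAW — free A0,Mu0,Ld1,B0 rp1 wp1
slot 4 (MEM): stall RD_PORT — free A0,Mu0,Ld1,B0 rp1 wp1
slot 5 (MEM): stall RD_PORT — free A0,Mu0,Ld1,B0 rp1 wp1
slot 6 (MEM): stall RD_PORT — free A0,Mu0,Ld1,B0 rp1 wp1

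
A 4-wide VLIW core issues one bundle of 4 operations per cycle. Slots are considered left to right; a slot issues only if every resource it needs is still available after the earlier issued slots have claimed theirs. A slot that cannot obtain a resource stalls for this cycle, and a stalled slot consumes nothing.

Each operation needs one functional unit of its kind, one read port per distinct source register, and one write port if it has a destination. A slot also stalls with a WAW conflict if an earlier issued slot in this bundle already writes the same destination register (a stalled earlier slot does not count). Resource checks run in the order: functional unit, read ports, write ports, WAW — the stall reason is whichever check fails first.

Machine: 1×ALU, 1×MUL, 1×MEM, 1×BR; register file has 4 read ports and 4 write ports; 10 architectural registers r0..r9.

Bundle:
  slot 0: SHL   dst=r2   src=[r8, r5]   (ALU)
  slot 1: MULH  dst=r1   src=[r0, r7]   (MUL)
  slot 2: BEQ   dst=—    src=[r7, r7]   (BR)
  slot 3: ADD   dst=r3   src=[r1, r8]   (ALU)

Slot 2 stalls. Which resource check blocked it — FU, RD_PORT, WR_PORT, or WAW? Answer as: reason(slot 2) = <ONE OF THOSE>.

  0. ALU→r2 ⇒ go  {0A/1Mu/1Ld/1B | 2r 3w}
  1. MUL→r1 ⇒ go  {0A/0Mu/1Ld/1B | 0r 2w}
  2. BR ⇒ no(RD_PORT)  {0A/0Mu/1Ld/1B | 0r 2w}
  3. ALU→r3 ⇒ no(FU)  {0A/0Mu/1Ld/1B | 0r 2w}

reason(slot 2) = RD_PORT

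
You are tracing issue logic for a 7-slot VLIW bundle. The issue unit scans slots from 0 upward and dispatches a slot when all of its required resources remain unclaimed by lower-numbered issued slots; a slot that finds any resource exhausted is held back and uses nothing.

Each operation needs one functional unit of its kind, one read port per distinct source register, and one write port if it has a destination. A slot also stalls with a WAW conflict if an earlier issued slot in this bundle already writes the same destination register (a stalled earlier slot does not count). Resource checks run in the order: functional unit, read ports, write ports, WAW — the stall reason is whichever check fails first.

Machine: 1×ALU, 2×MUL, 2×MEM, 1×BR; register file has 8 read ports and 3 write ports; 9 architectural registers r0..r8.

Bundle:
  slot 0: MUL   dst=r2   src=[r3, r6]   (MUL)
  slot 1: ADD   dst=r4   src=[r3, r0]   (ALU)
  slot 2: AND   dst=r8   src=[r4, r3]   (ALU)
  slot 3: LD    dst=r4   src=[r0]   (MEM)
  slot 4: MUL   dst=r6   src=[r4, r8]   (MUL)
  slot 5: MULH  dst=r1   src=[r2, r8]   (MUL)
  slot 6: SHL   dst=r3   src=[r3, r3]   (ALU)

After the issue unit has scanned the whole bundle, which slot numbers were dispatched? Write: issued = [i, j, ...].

slot 0 (MUL): ISSUE — free A1,Mu1,Ld2,B1 rp6 wp2
slot 1 (ALU): ISSUE — free A0,Mu1,Ld2,B1 rp4 wp1
slot 2 (ALU): stall FU — free A0,Mu1,Ld2,B1 rp4 wp1
slot 3 (MEM): stall WAW — free A0,Mu1,Ld2,B1 rp4 wp1
slot 4 (MUL): ISSUE — free A0,Mu0,Ld2,B1 rp2 wp0
slot 5 (MUL): stall FU — free A0,Mu0,Ld2,B1 rp2 wp0
slot 6 (ALU): stall FU — free A0,Mu0,Ld2,B1 rp2 wp0

issued = [0, 1, 4]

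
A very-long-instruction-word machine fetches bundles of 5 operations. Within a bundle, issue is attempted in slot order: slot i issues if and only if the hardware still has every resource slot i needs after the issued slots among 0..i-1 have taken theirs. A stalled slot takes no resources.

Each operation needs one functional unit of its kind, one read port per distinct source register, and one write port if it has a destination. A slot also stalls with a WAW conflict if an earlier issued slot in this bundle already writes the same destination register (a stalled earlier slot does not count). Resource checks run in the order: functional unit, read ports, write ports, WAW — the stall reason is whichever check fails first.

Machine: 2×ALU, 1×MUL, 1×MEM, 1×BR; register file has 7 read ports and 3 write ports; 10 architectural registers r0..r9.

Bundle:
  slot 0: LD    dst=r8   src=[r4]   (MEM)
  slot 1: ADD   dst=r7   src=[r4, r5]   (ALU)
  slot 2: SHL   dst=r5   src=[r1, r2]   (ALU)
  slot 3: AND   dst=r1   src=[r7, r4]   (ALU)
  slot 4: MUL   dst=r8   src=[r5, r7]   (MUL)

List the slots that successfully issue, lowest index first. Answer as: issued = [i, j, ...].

issued = [0, 1, 2]

slot 0 (MEM): ISSUE — free A2,Mu1,Ld0,B1 rp6 wp2
slot 1 (ALU): ISSUE — free A1,Mu1,Ld0,B1 rp4 wp1
slot 2 (ALU): ISSUE — free A0,Mu1,Ld0,B1 rp2 wp0
slot 3 (ALU): stall FU — free A0,Mu1,Ld0,B1 rp2 wp0
slot 4 (MUL): stall WR_PORT — free A0,Mu1,Ld0,B1 rp2 wp0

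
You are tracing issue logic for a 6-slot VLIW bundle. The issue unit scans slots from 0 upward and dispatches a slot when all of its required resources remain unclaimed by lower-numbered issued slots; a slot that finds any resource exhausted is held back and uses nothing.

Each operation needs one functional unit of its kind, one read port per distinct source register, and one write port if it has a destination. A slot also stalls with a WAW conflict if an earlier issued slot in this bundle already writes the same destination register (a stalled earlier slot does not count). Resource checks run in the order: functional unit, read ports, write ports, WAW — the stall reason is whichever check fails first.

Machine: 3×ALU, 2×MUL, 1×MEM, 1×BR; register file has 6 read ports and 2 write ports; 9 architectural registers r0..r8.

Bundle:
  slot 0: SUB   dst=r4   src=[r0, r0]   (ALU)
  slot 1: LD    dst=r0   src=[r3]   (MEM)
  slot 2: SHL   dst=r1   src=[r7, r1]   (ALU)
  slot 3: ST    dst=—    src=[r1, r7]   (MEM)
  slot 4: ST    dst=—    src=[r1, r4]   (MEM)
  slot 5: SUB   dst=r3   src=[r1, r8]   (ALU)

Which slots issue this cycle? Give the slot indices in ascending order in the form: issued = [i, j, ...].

issued = [0, 1]

(0) want 1×ALU +1rd +1wr — yes → AL2|MU2|ME1|BR1|rd5|wr1
(1) want 1×MEM +1rd +1wr — yes → AL2|MU2|ME0|BR1|rd4|wr0
(2) want 1×ALU +2rd +1wr — WR_PORT → AL2|MU2|ME0|BR1|rd4|wr0
(3) want 1×MEM +2rd +0wr — FU → AL2|MU2|ME0|BR1|rd4|wr0
(4) want 1×MEM +2rd +0wr — FU → AL2|MU2|ME0|BR1|rd4|wr0
(5) want 1×ALU +2rd +1wr — WR_PORT → AL2|MU2|ME0|BR1|rd4|wr0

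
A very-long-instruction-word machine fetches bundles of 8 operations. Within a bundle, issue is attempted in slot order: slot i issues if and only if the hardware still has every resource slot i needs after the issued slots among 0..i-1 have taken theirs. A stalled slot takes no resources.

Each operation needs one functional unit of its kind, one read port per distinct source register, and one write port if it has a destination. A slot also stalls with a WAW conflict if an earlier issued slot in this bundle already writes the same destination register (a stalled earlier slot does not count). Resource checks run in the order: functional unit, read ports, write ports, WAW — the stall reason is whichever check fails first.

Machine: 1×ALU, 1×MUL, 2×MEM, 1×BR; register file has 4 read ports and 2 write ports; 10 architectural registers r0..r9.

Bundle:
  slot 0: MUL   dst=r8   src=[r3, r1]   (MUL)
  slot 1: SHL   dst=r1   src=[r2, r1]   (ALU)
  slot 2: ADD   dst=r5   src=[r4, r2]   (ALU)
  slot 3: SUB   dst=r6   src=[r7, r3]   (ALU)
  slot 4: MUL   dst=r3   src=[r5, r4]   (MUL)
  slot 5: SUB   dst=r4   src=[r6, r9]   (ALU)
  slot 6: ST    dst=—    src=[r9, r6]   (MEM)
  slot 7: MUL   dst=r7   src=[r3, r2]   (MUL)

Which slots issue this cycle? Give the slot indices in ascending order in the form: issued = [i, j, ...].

(0) want 1×MUL +2rd +1wr — yes → AL1|MU0|ME2|BR1|rd2|wr1
(1) want 1×ALU +2rd +1wr — yes → AL0|MU0|ME2|BR1|rd0|wr0
(2) want 1×ALU +2rd +1wr — FU → AL0|MU0|ME2|BR1|rd0|wr0
(3) want 1×ALU +2rd +1wr — FU → AL0|MU0|ME2|BR1|rd0|wr0
(4) want 1×MUL +2rd +1wr — FU → AL0|MU0|ME2|BR1|rd0|wr0
(5) want 1×ALU +2rd +1wr — FU → AL0|MU0|ME2|BR1|rd0|wr0
(6) want 1×MEM +2rd +0wr — RD_PORT → AL0|MU0|ME2|BR1|rd0|wr0
(7) want 1×MUL +2rd +1wr — FU → AL0|MU0|ME2|BR1|rd0|wr0

issued = [0, 1]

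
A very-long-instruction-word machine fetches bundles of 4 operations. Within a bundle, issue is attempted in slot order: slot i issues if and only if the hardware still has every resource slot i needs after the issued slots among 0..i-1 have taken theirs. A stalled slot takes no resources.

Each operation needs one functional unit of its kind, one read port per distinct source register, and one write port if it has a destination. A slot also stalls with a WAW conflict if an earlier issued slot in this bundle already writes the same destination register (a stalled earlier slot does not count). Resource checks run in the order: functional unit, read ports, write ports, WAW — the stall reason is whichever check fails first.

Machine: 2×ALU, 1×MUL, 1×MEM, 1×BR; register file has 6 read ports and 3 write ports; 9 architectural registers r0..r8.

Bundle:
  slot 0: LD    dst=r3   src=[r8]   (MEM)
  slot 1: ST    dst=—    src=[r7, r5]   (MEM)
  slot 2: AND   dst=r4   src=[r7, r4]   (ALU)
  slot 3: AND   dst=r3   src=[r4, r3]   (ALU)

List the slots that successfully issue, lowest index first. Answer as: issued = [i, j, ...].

#0 MEM src=r8 dispatched  <A:2 Mu:1 Ld:0 B:1 rd:5 wr:2>
#1 MEM src=r7,r5 held:FU  <A:2 Mu:1 Ld:0 B:1 rd:5 wr:2>
#2 ALU src=r7,r4 dispatched  <A:1 Mu:1 Ld:0 B:1 rd:3 wr:1>
#3 ALU src=r4,r3 held:WAW  <A:1 Mu:1 Ld:0 B:1 rd:3 wr:1>

issued = [0, 2]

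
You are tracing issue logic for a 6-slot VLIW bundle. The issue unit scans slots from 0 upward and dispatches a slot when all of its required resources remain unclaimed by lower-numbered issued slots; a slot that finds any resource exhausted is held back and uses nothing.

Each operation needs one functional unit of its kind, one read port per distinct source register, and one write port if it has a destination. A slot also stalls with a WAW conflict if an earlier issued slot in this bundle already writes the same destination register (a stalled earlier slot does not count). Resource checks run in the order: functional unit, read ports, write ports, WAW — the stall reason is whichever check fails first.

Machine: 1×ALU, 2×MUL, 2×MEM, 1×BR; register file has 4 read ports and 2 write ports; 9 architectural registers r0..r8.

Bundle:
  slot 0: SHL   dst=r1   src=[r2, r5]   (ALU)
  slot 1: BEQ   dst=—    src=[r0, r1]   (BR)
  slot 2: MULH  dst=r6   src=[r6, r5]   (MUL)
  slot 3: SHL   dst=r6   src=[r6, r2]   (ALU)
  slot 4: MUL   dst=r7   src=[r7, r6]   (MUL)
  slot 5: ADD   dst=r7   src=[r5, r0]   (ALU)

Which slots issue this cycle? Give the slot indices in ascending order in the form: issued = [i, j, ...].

issued = [0, 1]

  0. ALU→r1 ⇒ go  {0A/2Mu/2Ld/1B | 2r 1w}
  1. BR ⇒ go  {0A/2Mu/2Ld/0B | 0r 1w}
  2. MUL→r6 ⇒ no(RD_PORT)  {0A/2Mu/2Ld/0B | 0r 1w}
  3. ALU→r6 ⇒ no(FU)  {0A/2Mu/2Ld/0B | 0r 1w}
  4. MUL→r7 ⇒ no(RD_PORT)  {0A/2Mu/2Ld/0B | 0r 1w}
  5. ALU→r7 ⇒ no(FU)  {0A/2Mu/2Ld/0B | 0r 1w}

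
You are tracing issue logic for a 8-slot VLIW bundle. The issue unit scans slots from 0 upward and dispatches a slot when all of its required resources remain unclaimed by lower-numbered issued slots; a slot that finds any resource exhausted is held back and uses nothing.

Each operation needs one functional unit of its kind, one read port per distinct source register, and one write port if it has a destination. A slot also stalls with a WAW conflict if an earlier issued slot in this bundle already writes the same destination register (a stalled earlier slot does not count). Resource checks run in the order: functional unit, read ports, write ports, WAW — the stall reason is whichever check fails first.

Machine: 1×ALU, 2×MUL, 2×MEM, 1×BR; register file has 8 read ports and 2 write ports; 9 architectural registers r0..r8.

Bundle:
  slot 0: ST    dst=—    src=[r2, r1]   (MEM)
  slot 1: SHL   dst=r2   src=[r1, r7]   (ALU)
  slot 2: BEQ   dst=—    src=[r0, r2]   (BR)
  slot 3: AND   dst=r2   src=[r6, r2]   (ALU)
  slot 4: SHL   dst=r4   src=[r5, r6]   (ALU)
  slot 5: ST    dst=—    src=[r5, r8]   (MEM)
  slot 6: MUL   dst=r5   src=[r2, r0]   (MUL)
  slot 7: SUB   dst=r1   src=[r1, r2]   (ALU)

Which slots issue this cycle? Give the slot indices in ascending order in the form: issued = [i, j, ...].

issued = [0, 1, 2, 5]

#0 MEM src=r2,r1 dispatched  <A:1 Mu:2 Ld:1 B:1 rd:6 wr:2>
#1 ALU src=r1,r7 dispatched  <A:0 Mu:2 Ld:1 B:1 rd:4 wr:1>
#2 BR src=r0,r2 dispatched  <A:0 Mu:2 Ld:1 B:0 rd:2 wr:1>
#3 ALU src=r6,r2 held:FU  <A:0 Mu:2 Ld:1 B:0 rd:2 wr:1>
#4 ALU src=r5,r6 held:FU  <A:0 Mu:2 Ld:1 B:0 rd:2 wr:1>
#5 MEM src=r5,r8 dispatched  <A:0 Mu:2 Ld:0 B:0 rd:0 wr:1>
#6 MUL src=r2,r0 held:RD_PORT  <A:0 Mu:2 Ld:0 B:0 rd:0 wr:1>
#7 ALU src=r1,r2 held:FU  <A:0 Mu:2 Ld:0 B:0 rd:0 wr:1>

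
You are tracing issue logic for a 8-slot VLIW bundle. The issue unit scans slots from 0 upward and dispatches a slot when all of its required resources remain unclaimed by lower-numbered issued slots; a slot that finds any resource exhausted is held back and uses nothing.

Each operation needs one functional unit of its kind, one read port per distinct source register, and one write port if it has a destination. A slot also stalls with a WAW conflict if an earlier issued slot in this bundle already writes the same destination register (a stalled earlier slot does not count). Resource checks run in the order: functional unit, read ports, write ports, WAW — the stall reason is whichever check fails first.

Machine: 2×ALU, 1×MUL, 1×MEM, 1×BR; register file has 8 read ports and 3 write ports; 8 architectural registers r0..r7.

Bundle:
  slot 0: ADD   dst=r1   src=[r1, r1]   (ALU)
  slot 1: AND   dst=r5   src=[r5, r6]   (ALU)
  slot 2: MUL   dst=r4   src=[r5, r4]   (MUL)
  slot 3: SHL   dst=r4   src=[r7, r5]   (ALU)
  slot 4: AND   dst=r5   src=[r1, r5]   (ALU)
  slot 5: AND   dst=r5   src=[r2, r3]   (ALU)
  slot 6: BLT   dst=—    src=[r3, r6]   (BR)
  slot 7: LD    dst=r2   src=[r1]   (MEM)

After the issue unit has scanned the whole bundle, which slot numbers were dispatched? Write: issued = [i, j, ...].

[0] ALU needs rd=1 wr=1: ok; after: ALU=1 MUL=1 MEM=1 BR=1, R=7, W=2
[1] ALU needs rd=2 wr=1: ok; after: ALU=0 MUL=1 MEM=1 BR=1, R=5, W=1
[2] MUL needs rd=2 wr=1: ok; after: ALU=0 MUL=0 MEM=1 BR=1, R=3, W=0
[3] ALU needs rd=2 wr=1: FU; after: ALU=0 MUL=0 MEM=1 BR=1, R=3, W=0
[4] ALU needs rd=2 wr=1: FU; after: ALU=0 MUL=0 MEM=1 BR=1, R=3, W=0
[5] ALU needs rd=2 wr=1: FU; after: ALU=0 MUL=0 MEM=1 BR=1, R=3, W=0
[6] BR needs rd=2 wr=0: ok; after: ALU=0 MUL=0 MEM=1 BR=0, R=1, W=0
[7] MEM needs rd=1 wr=1: WR_PORT; after: ALU=0 MUL=0 MEM=1 BR=0, R=1, W=0

issued = [0, 1, 2, 6]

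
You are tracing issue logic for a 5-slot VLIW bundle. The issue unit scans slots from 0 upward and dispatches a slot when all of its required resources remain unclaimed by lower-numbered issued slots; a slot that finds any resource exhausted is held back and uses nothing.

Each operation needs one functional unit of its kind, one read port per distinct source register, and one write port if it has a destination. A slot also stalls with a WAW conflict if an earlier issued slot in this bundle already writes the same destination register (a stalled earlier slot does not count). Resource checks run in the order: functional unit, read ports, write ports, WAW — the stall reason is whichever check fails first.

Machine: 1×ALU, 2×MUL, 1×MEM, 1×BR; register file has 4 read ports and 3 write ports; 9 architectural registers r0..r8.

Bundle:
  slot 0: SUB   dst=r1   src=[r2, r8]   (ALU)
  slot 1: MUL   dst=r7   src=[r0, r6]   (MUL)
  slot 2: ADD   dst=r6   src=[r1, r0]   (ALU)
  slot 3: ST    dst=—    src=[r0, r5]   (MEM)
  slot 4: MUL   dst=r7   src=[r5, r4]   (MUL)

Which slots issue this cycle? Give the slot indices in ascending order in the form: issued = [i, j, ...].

issued = [0, 1]

slot 0 (ALU): ISSUE — free A0,Mu2,Ld1,B1 rp2 wp2
slot 1 (MUL): ISSUE — free A0,Mu1,Ld1,B1 rp0 wp1
slot 2 (ALU): stall FU — free A0,Mu1,Ld1,B1 rp0 wp1
slot 3 (MEM): stall RD_PORT — free A0,Mu1,Ld1,B1 rp0 wp1
slot 4 (MUL): stall RD_PORT — free A0,Mu1,Ld1,B1 rp0 wp1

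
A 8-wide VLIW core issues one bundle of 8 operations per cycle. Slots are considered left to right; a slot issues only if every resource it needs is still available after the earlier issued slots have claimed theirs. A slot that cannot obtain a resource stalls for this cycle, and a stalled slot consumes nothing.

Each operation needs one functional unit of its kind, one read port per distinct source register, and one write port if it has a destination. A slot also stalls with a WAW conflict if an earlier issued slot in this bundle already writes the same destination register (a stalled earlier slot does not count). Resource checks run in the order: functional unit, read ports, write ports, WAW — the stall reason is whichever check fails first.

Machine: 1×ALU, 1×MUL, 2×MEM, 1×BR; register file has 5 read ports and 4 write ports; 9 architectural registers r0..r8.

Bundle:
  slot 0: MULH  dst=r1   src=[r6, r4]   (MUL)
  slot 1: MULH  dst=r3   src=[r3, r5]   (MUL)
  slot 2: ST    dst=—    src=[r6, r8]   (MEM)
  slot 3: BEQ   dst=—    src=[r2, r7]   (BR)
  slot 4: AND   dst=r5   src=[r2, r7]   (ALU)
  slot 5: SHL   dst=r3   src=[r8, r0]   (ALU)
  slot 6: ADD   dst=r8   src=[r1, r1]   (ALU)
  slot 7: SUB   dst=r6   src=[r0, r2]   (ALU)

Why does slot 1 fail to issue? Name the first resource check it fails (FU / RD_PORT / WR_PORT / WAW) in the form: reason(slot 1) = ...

reason(slot 1) = FU

#0 MUL src=r6,r4 dispatched  <A:1 Mu:0 Ld:2 B:1 rd:3 wr:3>
#1 MUL src=r3,r5 held:FU  <A:1 Mu:0 Ld:2 B:1 rd:3 wr:3>
#2 MEM src=r6,r8 dispatched  <A:1 Mu:0 Ld:1 B:1 rd:1 wr:3>
#3 BR src=r2,r7 held:RD_PORT  <A:1 Mu:0 Ld:1 B:1 rd:1 wr:3>
#4 ALU src=r2,r7 held:RD_PORT  <A:1 Mu:0 Ld:1 B:1 rd:1 wr:3>
#5 ALU src=r8,r0 held:RD_PORT  <A:1 Mu:0 Ld:1 B:1 rd:1 wr:3>
#6 ALU src=r1,r1 dispatched  <A:0 Mu:0 Ld:1 B:1 rd:0 wr:2>
#7 ALU src=r0,r2 held:FU  <A:0 Mu:0 Ld:1 B:1 rd:0 wr:2>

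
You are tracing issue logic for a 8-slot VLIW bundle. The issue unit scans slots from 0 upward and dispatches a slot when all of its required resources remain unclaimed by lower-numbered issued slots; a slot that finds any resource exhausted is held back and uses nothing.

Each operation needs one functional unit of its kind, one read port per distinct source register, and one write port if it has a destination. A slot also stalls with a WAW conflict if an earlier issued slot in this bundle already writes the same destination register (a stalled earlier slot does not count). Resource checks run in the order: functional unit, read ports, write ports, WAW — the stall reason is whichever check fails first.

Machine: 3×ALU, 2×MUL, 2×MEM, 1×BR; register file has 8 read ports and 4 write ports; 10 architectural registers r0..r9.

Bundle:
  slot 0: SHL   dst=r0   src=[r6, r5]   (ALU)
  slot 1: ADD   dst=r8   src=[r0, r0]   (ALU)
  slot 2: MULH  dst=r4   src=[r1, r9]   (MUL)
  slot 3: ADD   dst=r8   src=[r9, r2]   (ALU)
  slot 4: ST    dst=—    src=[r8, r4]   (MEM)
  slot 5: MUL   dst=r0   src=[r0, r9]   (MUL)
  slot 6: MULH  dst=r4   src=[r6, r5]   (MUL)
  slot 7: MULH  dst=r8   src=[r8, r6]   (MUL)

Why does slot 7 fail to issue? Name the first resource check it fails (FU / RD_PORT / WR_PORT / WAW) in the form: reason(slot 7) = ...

reason(slot 7) = RD_PORT

  0. ALU→r0 ⇒ go  {2A/2Mu/2Ld/1B | 6r 3w}
  1. ALU→r8 ⇒ go  {1A/2Mu/2Ld/1B | 5r 2w}
  2. MUL→r4 ⇒ go  {1A/1Mu/2Ld/1B | 3r 1w}
  3. ALU→r8 ⇒ no(WAW)  {1A/1Mu/2Ld/1B | 3r 1w}
  4. MEM ⇒ go  {1A/1Mu/1Ld/1B | 1r 1w}
  5. MUL→r0 ⇒ no(RD_PORT)  {1A/1Mu/1Ld/1B | 1r 1w}
  6. MUL→r4 ⇒ no(RD_PORT)  {1A/1Mu/1Ld/1B | 1r 1w}
  7. MUL→r8 ⇒ no(RD_PORT)  {1A/1Mu/1Ld/1B | 1r 1w}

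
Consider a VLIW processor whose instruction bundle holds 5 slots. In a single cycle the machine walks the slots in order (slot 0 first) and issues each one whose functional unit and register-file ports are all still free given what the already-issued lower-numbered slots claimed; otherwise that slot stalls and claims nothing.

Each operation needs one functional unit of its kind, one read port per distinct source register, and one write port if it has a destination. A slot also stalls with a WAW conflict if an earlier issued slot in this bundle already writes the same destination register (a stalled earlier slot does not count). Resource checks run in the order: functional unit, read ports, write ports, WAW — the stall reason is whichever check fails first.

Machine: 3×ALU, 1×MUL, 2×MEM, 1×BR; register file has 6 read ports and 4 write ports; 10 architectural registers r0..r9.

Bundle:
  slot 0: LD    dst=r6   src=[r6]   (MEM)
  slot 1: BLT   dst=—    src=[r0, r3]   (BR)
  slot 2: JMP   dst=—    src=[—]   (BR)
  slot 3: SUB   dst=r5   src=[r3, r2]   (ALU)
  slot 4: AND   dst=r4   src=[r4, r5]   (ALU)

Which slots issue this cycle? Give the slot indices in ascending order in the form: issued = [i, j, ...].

slot 0 (MEM): ISSUE — free A3,Mu1,Ld1,B1 rp5 wp3
slot 1 (BR): ISSUE — free A3,Mu1,Ld1,B0 rp3 wp3
slot 2 (BR): stall FU — free A3,Mu1,Ld1,B0 rp3 wp3
slot 3 (ALU): ISSUE — free A2,Mu1,Ld1,B0 rp1 wp2
slot 4 (ALU): stall RD_PORT — free A2,Mu1,Ld1,B0 rp1 wp2

issued = [0, 1, 3]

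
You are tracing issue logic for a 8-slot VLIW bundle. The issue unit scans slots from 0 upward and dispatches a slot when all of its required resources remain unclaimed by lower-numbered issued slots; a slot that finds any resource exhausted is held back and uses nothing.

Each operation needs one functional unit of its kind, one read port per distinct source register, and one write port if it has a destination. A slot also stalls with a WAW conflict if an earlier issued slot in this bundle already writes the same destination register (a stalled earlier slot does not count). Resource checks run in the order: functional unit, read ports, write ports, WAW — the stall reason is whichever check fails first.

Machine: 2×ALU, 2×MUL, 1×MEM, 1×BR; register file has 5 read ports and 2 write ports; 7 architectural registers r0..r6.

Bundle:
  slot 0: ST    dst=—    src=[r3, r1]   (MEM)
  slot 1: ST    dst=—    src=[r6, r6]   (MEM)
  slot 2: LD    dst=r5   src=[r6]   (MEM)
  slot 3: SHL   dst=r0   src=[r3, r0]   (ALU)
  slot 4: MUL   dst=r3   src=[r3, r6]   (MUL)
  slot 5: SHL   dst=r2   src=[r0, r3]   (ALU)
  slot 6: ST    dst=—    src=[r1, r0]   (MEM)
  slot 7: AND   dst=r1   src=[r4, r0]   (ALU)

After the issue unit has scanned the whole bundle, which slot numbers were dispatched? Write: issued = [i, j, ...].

issued = [0, 3]

  0. MEM ⇒ go  {2A/2Mu/0Ld/1B | 3r 2w}
  1. MEM ⇒ no(FU)  {2A/2Mu/0Ld/1B | 3r 2w}
  2. MEM→r5 ⇒ no(FU)  {2A/2Mu/0Ld/1B | 3r 2w}
  3. ALU→r0 ⇒ go  {1A/2Mu/0Ld/1B | 1r 1w}
  4. MUL→r3 ⇒ no(RD_PORT)  {1A/2Mu/0Ld/1B | 1r 1w}
  5. ALU→r2 ⇒ no(RD_PORT)  {1A/2Mu/0Ld/1B | 1r 1w}
  6. MEM ⇒ no(FU)  {1A/2Mu/0Ld/1B | 1r 1w}
  7. ALU→r1 ⇒ no(RD_PORT)  {1A/2Mu/0Ld/1B | 1r 1w}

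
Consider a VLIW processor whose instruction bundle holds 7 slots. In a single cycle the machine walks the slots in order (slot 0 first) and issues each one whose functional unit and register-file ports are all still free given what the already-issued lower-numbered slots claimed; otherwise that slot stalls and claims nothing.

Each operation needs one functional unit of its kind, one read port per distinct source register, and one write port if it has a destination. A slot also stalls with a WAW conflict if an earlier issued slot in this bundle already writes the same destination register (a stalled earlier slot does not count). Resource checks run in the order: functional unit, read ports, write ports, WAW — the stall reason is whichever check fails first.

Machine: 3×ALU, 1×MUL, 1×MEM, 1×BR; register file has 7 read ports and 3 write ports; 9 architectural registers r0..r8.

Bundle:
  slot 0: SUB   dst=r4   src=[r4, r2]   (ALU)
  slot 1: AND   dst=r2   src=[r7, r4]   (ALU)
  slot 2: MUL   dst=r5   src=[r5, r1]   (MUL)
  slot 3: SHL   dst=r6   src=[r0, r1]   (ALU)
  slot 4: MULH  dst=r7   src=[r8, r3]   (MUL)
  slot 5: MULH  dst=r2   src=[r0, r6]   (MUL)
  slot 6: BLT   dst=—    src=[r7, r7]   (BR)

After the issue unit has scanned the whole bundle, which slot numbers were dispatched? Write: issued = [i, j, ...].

issued = [0, 1, 2, 6]

#0 ALU src=r4,r2 dispatched  <A:2 Mu:1 Ld:1 B:1 rd:5 wr:2>
#1 ALU src=r7,r4 dispatched  <A:1 Mu:1 Ld:1 B:1 rd:3 wr:1>
#2 MUL src=r5,r1 dispatched  <A:1 Mu:0 Ld:1 B:1 rd:1 wr:0>
#3 ALU src=r0,r1 held:RD_PORT  <A:1 Mu:0 Ld:1 B:1 rd:1 wr:0>
#4 MUL src=r8,r3 held:FU  <A:1 Mu:0 Ld:1 B:1 rd:1 wr:0>
#5 MUL src=r0,r6 held:FU  <A:1 Mu:0 Ld:1 B:1 rd:1 wr:0>
#6 BR src=r7,r7 dispatched  <A:1 Mu:0 Ld:1 B:0 rd:0 wr:0>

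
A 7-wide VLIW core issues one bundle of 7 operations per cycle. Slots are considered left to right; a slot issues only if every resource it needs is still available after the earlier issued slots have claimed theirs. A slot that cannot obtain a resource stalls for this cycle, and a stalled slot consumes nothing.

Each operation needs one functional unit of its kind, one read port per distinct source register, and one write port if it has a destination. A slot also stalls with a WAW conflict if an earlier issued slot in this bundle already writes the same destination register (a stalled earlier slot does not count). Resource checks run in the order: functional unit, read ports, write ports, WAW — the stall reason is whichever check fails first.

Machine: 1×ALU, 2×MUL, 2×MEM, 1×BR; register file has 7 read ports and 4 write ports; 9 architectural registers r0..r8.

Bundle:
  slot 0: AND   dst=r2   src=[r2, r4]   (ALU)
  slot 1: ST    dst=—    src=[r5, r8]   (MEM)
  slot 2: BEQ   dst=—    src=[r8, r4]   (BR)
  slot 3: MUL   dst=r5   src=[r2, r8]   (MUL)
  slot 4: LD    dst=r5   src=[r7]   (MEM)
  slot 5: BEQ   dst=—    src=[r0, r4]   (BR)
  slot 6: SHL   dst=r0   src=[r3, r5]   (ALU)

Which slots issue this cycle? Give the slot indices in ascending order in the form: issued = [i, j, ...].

issued = [0, 1, 2, 4]

[0] ALU needs rd=2 wr=1: ok; after: ALU=0 MUL=2 MEM=2 BR=1, R=5, W=3
[1] MEM needs rd=2 wr=0: ok; after: ALU=0 MUL=2 MEM=1 BR=1, R=3, W=3
[2] BR needs rd=2 wr=0: ok; after: ALU=0 MUL=2 MEM=1 BR=0, R=1, W=3
[3] MUL needs rd=2 wr=1: RD_PORT; after: ALU=0 MUL=2 MEM=1 BR=0, R=1, W=3
[4] MEM needs rd=1 wr=1: ok; after: ALU=0 MUL=2 MEM=0 BR=0, R=0, W=2
[5] BR needs rd=2 wr=0: FU; after: ALU=0 MUL=2 MEM=0 BR=0, R=0, W=2
[6] ALU needs rd=2 wr=1: FU; after: ALU=0 MUL=2 MEM=0 BR=0, R=0, W=2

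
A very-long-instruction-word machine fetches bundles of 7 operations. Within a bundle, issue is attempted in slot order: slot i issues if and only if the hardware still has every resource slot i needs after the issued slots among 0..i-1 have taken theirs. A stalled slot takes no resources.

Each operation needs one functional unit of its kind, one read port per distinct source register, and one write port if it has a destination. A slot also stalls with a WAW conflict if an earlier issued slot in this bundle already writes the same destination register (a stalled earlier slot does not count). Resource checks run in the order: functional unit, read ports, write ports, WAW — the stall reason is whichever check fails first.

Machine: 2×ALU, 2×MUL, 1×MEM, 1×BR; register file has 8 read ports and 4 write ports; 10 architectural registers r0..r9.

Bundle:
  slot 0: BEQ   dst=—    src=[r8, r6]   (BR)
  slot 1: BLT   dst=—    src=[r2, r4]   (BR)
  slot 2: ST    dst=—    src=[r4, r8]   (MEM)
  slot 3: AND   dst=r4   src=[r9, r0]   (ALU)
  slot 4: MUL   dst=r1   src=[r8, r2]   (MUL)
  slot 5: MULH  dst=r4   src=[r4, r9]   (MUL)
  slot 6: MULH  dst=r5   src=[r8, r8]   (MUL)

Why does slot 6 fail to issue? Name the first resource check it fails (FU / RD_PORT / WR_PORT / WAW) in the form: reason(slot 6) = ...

reason(slot 6) = RD_PORT

[0] BR needs rd=2 wr=0: ok; after: ALU=2 MUL=2 MEM=1 BR=0, R=6, W=4
[1] BR needs rd=2 wr=0: FU; after: ALU=2 MUL=2 MEM=1 BR=0, R=6, W=4
[2] MEM needs rd=2 wr=0: ok; after: ALU=2 MUL=2 MEM=0 BR=0, R=4, W=4
[3] ALU needs rd=2 wr=1: ok; after: ALU=1 MUL=2 MEM=0 BR=0, R=2, W=3
[4] MUL needs rd=2 wr=1: ok; after: ALU=1 MUL=1 MEM=0 BR=0, R=0, W=2
[5] MUL needs rd=2 wr=1: RD_PORT; after: ALU=1 MUL=1 MEM=0 BR=0, R=0, W=2
[6] MUL needs rd=1 wr=1: RD_PORT; after: ALU=1 MUL=1 MEM=0 BR=0, R=0, W=2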